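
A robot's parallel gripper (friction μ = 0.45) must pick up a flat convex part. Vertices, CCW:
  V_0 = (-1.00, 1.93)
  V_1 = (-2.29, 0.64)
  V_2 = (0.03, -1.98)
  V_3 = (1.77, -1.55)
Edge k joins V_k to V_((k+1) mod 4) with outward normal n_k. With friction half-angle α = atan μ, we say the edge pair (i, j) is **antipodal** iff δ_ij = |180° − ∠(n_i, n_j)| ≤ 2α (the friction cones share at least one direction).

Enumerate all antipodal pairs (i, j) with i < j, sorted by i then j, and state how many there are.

count = 2; pairs: (0,2), (1,3)

α = atan 0.45 = 24.23°;  2α = 48.46°
n_0 = (-0.7071, +0.7071)
n_1 = (-0.7487, -0.6629)
n_2 = (+0.2399, -0.9708)
n_3 = (+0.7824, +0.6228)
  (0,1): δ = 93.48°  ·
  (0,2): δ = 31.12°  ✓
  (0,3): δ = 83.52°  ·
  (1,2): δ = 117.64°  ·
  (1,3): δ = 3.01°  ✓
  (2,3): δ = 65.36°  ·
antipodal pairs: 2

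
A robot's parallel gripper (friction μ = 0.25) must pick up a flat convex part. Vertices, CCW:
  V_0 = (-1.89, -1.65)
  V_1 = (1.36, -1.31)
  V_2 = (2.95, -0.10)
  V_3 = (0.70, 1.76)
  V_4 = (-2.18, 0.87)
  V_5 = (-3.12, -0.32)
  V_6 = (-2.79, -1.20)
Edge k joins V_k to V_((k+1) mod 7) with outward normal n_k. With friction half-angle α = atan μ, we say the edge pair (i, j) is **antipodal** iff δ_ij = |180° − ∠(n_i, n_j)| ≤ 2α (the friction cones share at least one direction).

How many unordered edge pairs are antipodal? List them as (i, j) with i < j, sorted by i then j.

α = atan 0.25 = 14.04°;  2α = 28.07°
n_0 = (+0.1040, -0.9946)
n_1 = (+0.6056, -0.7958)
n_2 = (+0.6371, +0.7707)
n_3 = (-0.2953, +0.9554)
n_4 = (-0.7847, +0.6199)
n_5 = (-0.9363, -0.3511)
n_6 = (-0.4472, -0.8944)
  (0,1): δ = 148.70°  ·
  (0,2): δ = 45.55°  ·
  (0,3): δ = 11.20°  ✓
  (0,4): δ = 45.72°  ·
  (0,5): δ = 104.58°  ·
  (0,6): δ = 147.46°  ·
  (1,2): δ = 76.85°  ·
  (1,3): δ = 20.10°  ✓
  (1,4): δ = 14.42°  ✓
  (1,5): δ = 73.28°  ·
  (1,6): δ = 116.16°  ·
  (2,3): δ = 123.25°  ·
  (2,4): δ = 88.73°  ·
  (2,5): δ = 29.86°  ·
  (2,6): δ = 13.01°  ✓
  (3,4): δ = 145.48°  ·
  (3,5): δ = 86.62°  ·
  (3,6): δ = 43.74°  ·
  (4,5): δ = 121.14°  ·
  (4,6): δ = 78.26°  ·
  (5,6): δ = 137.12°  ·
antipodal pairs: 4

count = 4; pairs: (0,3), (1,3), (1,4), (2,6)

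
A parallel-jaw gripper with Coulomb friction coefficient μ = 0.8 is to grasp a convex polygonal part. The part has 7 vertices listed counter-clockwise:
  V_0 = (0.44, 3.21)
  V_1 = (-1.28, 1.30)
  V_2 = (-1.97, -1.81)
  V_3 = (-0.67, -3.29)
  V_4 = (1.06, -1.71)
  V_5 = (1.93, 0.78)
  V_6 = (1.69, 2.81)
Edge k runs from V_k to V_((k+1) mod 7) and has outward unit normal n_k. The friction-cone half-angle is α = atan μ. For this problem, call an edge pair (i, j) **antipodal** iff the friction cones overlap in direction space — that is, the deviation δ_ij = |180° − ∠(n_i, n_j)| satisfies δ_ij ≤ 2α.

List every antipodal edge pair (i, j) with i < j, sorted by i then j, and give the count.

α = atan 0.8 = 38.66°;  2α = 77.32°
n_0 = (-0.7431, +0.6692)
n_1 = (-0.9763, +0.2166)
n_2 = (-0.7513, -0.6599)
n_3 = (+0.6744, -0.7384)
n_4 = (+0.9440, -0.3298)
n_5 = (+0.9931, +0.1174)
n_6 = (+0.3048, +0.9524)
  (0,1): δ = 150.51°  ·
  (0,2): δ = 96.70°  ·
  (0,3): δ = 5.59°  ✓
  (0,4): δ = 22.74°  ✓
  (0,5): δ = 48.75°  ✓
  (0,6): δ = 114.26°  ·
  (1,2): δ = 126.20°  ·
  (1,3): δ = 35.09°  ✓
  (1,4): δ = 6.75°  ✓
  (1,5): δ = 19.25°  ✓
  (1,6): δ = 84.76°  ·
  (2,3): δ = 88.89°  ·
  (2,4): δ = 60.55°  ✓
  (2,5): δ = 34.55°  ✓
  (2,6): δ = 30.96°  ✓
  (3,4): δ = 151.66°  ·
  (3,5): δ = 125.66°  ·
  (3,6): δ = 60.15°  ✓
  (4,5): δ = 154.00°  ·
  (4,6): δ = 88.49°  ·
  (5,6): δ = 114.49°  ·
antipodal pairs: 10

count = 10; pairs: (0,3), (0,4), (0,5), (1,3), (1,4), (1,5), (2,4), (2,5), (2,6), (3,6)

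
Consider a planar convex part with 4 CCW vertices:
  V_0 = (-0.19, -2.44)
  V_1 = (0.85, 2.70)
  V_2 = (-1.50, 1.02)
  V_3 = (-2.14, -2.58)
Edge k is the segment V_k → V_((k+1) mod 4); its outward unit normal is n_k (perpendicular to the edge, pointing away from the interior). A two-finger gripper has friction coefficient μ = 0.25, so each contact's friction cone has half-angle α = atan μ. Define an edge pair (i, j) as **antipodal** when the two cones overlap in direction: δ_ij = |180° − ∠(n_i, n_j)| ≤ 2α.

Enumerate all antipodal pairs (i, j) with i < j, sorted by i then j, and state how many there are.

α = atan 0.25 = 14.04°;  2α = 28.07°
n_0 = (+0.9801, -0.1983)
n_1 = (-0.5816, +0.8135)
n_2 = (-0.9846, +0.1750)
n_3 = (+0.0716, -0.9974)
  (0,1): δ = 43.00°  ·
  (0,2): δ = 1.36°  ✓
  (0,3): δ = 105.54°  ·
  (1,2): δ = 135.64°  ·
  (1,3): δ = 31.45°  ·
  (2,3): δ = 75.81°  ·
antipodal pairs: 1

count = 1; pairs: (0,2)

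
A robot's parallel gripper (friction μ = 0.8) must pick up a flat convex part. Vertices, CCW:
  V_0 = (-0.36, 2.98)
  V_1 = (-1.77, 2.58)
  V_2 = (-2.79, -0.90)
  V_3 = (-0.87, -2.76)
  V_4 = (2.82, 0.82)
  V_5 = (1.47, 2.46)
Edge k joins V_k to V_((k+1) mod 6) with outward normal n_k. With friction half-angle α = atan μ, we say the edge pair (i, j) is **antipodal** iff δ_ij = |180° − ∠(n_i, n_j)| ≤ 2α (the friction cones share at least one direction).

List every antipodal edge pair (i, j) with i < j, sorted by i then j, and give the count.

count = 7; pairs: (0,2), (0,3), (1,3), (1,4), (2,4), (2,5), (3,5)

α = atan 0.8 = 38.66°;  2α = 77.32°
n_0 = (-0.2729, +0.9620)
n_1 = (-0.9596, +0.2813)
n_2 = (-0.6958, -0.7182)
n_3 = (+0.6963, -0.7177)
n_4 = (+0.7721, +0.6355)
n_5 = (+0.2733, +0.9619)
  (0,1): δ = 122.17°  ·
  (0,2): δ = 59.93°  ✓
  (0,3): δ = 28.30°  ✓
  (0,4): δ = 113.62°  ·
  (0,5): δ = 148.30°  ·
  (1,2): δ = 117.75°  ·
  (1,3): δ = 29.53°  ✓
  (1,4): δ = 55.80°  ✓
  (1,5): δ = 90.47°  ·
  (2,3): δ = 91.78°  ·
  (2,4): δ = 6.45°  ✓
  (2,5): δ = 28.23°  ✓
  (3,4): δ = 94.67°  ·
  (3,5): δ = 60.00°  ✓
  (4,5): δ = 145.32°  ·
antipodal pairs: 7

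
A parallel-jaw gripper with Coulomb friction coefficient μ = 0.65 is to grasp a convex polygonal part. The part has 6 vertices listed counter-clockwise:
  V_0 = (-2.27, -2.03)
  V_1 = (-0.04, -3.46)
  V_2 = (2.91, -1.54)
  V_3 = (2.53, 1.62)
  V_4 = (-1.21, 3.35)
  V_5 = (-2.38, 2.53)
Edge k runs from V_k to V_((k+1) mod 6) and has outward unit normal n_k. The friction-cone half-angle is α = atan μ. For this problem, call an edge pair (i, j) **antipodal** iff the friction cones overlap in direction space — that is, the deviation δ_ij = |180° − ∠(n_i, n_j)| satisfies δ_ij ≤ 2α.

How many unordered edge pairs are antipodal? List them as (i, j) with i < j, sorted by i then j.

count = 8; pairs: (0,2), (0,3), (1,3), (1,4), (1,5), (2,4), (2,5), (3,5)

α = atan 0.65 = 33.02°;  2α = 66.05°
n_0 = (-0.5398, -0.8418)
n_1 = (+0.5455, -0.8381)
n_2 = (+0.9928, +0.1194)
n_3 = (+0.4198, +0.9076)
n_4 = (-0.5739, +0.8189)
n_5 = (-0.9997, -0.0241)
  (0,1): δ = 114.27°  ·
  (0,2): δ = 50.47°  ✓
  (0,3): δ = 7.85°  ✓
  (0,4): δ = 67.70°  ·
  (0,5): δ = 124.05°  ·
  (1,2): δ = 116.20°  ·
  (1,3): δ = 57.88°  ✓
  (1,4): δ = 1.97°  ✓
  (1,5): δ = 58.32°  ✓
  (2,3): δ = 121.68°  ·
  (2,4): δ = 61.83°  ✓
  (2,5): δ = 5.48°  ✓
  (3,4): δ = 120.15°  ·
  (3,5): δ = 63.79°  ✓
  (4,5): δ = 123.64°  ·
antipodal pairs: 8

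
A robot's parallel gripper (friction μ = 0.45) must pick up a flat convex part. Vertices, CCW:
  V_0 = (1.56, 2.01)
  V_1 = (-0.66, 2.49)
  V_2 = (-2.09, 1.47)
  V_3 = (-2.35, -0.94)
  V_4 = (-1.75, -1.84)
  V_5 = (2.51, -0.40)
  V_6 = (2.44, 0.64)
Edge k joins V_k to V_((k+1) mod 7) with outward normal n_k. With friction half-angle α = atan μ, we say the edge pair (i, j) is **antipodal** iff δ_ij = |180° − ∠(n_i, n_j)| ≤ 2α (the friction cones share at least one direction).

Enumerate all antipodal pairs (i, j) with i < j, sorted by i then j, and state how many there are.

count = 7; pairs: (0,3), (0,4), (1,4), (2,5), (2,6), (3,5), (3,6)

α = atan 0.45 = 24.23°;  2α = 48.46°
n_0 = (+0.2113, +0.9774)
n_1 = (-0.5807, +0.8141)
n_2 = (-0.9942, +0.1073)
n_3 = (-0.8321, -0.5547)
n_4 = (+0.3202, -0.9473)
n_5 = (+0.9977, +0.0672)
n_6 = (+0.8414, +0.5404)
  (0,1): δ = 132.30°  ·
  (0,2): δ = 83.96°  ·
  (0,3): δ = 44.11°  ✓
  (0,4): δ = 30.88°  ✓
  (0,5): δ = 106.05°  ·
  (0,6): δ = 134.91°  ·
  (1,2): δ = 131.66°  ·
  (1,3): δ = 91.81°  ·
  (1,4): δ = 16.82°  ✓
  (1,5): δ = 58.35°  ·
  (1,6): δ = 87.21°  ·
  (2,3): δ = 140.15°  ·
  (2,4): δ = 65.17°  ·
  (2,5): δ = 10.01°  ✓
  (2,6): δ = 38.87°  ✓
  (3,4): δ = 105.01°  ·
  (3,5): δ = 29.84°  ✓
  (3,6): δ = 0.98°  ✓
  (4,5): δ = 104.83°  ·
  (4,6): δ = 75.96°  ·
  (5,6): δ = 151.14°  ·
antipodal pairs: 7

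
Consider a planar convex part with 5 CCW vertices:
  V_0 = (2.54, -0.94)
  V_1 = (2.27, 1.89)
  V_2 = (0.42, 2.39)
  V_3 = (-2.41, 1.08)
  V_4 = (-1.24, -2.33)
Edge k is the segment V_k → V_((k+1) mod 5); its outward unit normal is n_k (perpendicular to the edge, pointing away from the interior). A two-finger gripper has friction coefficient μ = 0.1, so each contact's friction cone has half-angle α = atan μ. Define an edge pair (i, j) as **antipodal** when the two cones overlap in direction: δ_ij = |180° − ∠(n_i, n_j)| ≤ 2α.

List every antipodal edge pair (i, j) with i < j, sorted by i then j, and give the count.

count = 1; pairs: (2,4)

α = atan 0.1 = 5.71°;  2α = 11.42°
n_0 = (+0.9955, +0.0950)
n_1 = (+0.2609, +0.9654)
n_2 = (-0.4201, +0.9075)
n_3 = (-0.9459, -0.3245)
n_4 = (+0.3451, -0.9386)
  (0,1): δ = 110.57°  ·
  (0,2): δ = 70.61°  ·
  (0,3): δ = 13.49°  ·
  (0,4): δ = 104.74°  ·
  (1,2): δ = 140.04°  ·
  (1,3): δ = 55.94°  ·
  (1,4): δ = 35.31°  ·
  (2,3): δ = 95.90°  ·
  (2,4): δ = 4.65°  ✓
  (3,4): δ = 88.75°  ·
antipodal pairs: 1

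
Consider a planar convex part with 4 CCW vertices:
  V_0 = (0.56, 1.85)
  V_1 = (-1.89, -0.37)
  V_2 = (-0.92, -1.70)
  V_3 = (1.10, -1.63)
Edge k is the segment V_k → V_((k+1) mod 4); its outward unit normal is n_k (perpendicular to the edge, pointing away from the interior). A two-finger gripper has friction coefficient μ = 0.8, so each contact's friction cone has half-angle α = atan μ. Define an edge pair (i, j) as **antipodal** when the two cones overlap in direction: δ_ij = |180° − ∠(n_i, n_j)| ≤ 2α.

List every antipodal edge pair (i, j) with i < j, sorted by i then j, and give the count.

count = 3; pairs: (0,2), (0,3), (1,3)

α = atan 0.8 = 38.66°;  2α = 77.32°
n_0 = (-0.6715, +0.7410)
n_1 = (-0.8079, -0.5893)
n_2 = (+0.0346, -0.9994)
n_3 = (+0.9882, +0.1533)
  (0,1): δ = 96.08°  ·
  (0,2): δ = 40.20°  ✓
  (0,3): δ = 56.64°  ✓
  (1,2): δ = 124.12°  ·
  (1,3): δ = 27.28°  ✓
  (2,3): δ = 83.16°  ·
antipodal pairs: 3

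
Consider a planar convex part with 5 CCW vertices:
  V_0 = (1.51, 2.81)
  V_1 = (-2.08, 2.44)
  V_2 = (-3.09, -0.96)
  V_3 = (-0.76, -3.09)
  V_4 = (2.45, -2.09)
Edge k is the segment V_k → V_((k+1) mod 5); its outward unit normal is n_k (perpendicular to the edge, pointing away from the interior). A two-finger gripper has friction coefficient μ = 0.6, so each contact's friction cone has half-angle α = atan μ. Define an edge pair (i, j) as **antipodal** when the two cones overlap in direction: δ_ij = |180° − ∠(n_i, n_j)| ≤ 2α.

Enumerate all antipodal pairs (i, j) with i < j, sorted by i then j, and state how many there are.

count = 5; pairs: (0,2), (0,3), (1,3), (1,4), (2,4)

α = atan 0.6 = 30.96°;  2α = 61.93°
n_0 = (-0.1025, +0.9947)
n_1 = (-0.9586, +0.2848)
n_2 = (-0.6747, -0.7381)
n_3 = (+0.2974, -0.9547)
n_4 = (+0.9821, +0.1884)
  (0,1): δ = 112.43°  ·
  (0,2): δ = 48.32°  ✓
  (0,3): δ = 11.42°  ✓
  (0,4): δ = 94.98°  ·
  (1,2): δ = 115.89°  ·
  (1,3): δ = 56.15°  ✓
  (1,4): δ = 27.40°  ✓
  (2,3): δ = 120.26°  ·
  (2,4): δ = 36.71°  ✓
  (3,4): δ = 96.44°  ·
antipodal pairs: 5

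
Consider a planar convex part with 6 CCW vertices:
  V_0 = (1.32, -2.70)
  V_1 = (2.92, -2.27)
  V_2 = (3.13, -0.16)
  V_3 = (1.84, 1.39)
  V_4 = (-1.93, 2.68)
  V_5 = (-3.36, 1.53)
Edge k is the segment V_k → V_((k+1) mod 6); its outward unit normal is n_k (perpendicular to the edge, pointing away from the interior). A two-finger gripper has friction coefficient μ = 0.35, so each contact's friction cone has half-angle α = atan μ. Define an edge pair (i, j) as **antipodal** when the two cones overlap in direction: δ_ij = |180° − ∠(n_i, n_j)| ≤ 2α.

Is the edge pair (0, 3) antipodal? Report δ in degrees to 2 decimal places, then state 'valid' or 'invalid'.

δ = 33.93°, valid

α = atan 0.35 = 19.29°;  2α = 38.58°
edge 0: e_0 = (+1.60, +0.43);  n_0 = (+0.2595, -0.9657)
edge 3: e_3 = (-3.77, +1.29);  n_3 = (+0.3237, +0.9461)
∠(n_0, n_3) = 146.07°
δ = |180° − 146.07°| = 33.93°
33.93° ≤ 2α = 38.58°  →  valid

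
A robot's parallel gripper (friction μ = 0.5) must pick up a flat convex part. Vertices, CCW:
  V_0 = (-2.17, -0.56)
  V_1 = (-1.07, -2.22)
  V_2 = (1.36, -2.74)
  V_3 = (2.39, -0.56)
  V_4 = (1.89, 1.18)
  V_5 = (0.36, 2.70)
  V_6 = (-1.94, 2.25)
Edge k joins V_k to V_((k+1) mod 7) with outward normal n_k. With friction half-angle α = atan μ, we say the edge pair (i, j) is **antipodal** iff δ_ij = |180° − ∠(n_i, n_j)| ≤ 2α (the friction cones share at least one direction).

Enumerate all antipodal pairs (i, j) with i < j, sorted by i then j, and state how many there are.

count = 7; pairs: (0,3), (0,4), (1,4), (1,5), (2,6), (3,6), (4,6)

α = atan 0.5 = 26.57°;  2α = 53.13°
n_0 = (-0.8336, -0.5524)
n_1 = (-0.2093, -0.9779)
n_2 = (+0.9042, -0.4272)
n_3 = (+0.9611, +0.2762)
n_4 = (+0.7048, +0.7094)
n_5 = (-0.1920, +0.9814)
n_6 = (-0.9967, +0.0816)
  (0,1): δ = 135.61°  ·
  (0,2): δ = 58.82°  ·
  (0,3): δ = 17.50°  ✓
  (0,4): δ = 11.66°  ✓
  (0,5): δ = 67.54°  ·
  (0,6): δ = 141.79°  ·
  (1,2): δ = 103.21°  ·
  (1,3): δ = 61.89°  ·
  (1,4): δ = 32.73°  ✓
  (1,5): δ = 23.15°  ✓
  (1,6): δ = 97.40°  ·
  (2,3): δ = 138.68°  ·
  (2,4): δ = 109.52°  ·
  (2,5): δ = 53.64°  ·
  (2,6): δ = 20.61°  ✓
  (3,4): δ = 150.84°  ·
  (3,5): δ = 94.96°  ·
  (3,6): δ = 20.71°  ✓
  (4,5): δ = 124.12°  ·
  (4,6): δ = 49.87°  ✓
  (5,6): δ = 105.75°  ·
antipodal pairs: 7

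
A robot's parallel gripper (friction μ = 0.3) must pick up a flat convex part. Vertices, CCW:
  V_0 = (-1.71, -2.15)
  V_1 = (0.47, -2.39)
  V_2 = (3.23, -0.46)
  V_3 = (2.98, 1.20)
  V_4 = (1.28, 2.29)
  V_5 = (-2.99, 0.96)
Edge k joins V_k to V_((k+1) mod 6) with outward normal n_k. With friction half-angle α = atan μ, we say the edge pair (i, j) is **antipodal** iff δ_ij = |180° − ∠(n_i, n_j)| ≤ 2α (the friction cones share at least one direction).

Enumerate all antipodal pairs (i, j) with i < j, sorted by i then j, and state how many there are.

count = 4; pairs: (0,3), (0,4), (1,4), (2,5)

α = atan 0.3 = 16.70°;  2α = 33.40°
n_0 = (-0.1094, -0.9940)
n_1 = (+0.5731, -0.8195)
n_2 = (+0.9888, +0.1489)
n_3 = (+0.5398, +0.8418)
n_4 = (-0.2974, +0.9548)
n_5 = (-0.9247, -0.3806)
  (0,1): δ = 138.75°  ·
  (0,2): δ = 75.15°  ·
  (0,3): δ = 26.38°  ✓
  (0,4): δ = 23.58°  ✓
  (0,5): δ = 118.65°  ·
  (1,2): δ = 116.40°  ·
  (1,3): δ = 67.63°  ·
  (1,4): δ = 17.66°  ✓
  (1,5): δ = 77.41°  ·
  (2,3): δ = 131.23°  ·
  (2,4): δ = 81.26°  ·
  (2,5): δ = 13.81°  ✓
  (3,4): δ = 130.03°  ·
  (3,5): δ = 34.96°  ·
  (4,5): δ = 84.93°  ·
antipodal pairs: 4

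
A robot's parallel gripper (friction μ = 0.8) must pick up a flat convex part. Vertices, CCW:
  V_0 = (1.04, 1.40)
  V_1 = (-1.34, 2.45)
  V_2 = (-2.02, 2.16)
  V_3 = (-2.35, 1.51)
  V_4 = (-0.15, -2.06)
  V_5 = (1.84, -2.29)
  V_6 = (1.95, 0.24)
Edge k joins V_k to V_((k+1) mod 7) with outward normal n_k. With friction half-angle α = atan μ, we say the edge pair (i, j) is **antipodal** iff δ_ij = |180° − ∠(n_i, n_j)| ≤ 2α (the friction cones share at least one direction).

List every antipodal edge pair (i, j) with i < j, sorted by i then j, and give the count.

count = 10; pairs: (0,3), (0,4), (1,4), (1,5), (2,4), (2,5), (2,6), (3,5), (3,6), (4,6)

α = atan 0.8 = 38.66°;  2α = 77.32°
n_0 = (+0.4036, +0.9149)
n_1 = (-0.3923, +0.9198)
n_2 = (-0.8917, +0.4527)
n_3 = (-0.8513, -0.5246)
n_4 = (-0.1148, -0.9934)
n_5 = (+0.9991, -0.0434)
n_6 = (+0.7868, +0.6172)
  (0,1): δ = 133.10°  ·
  (0,2): δ = 93.11°  ·
  (0,3): δ = 34.55°  ✓
  (0,4): δ = 17.21°  ✓
  (0,5): δ = 111.32°  ·
  (0,6): δ = 151.92°  ·
  (1,2): δ = 140.01°  ·
  (1,3): δ = 81.45°  ·
  (1,4): δ = 29.69°  ✓
  (1,5): δ = 64.41°  ✓
  (1,6): δ = 105.02°  ·
  (2,3): δ = 121.44°  ·
  (2,4): δ = 69.68°  ✓
  (2,5): δ = 24.43°  ✓
  (2,6): δ = 65.03°  ✓
  (3,4): δ = 128.24°  ·
  (3,5): δ = 34.13°  ✓
  (3,6): δ = 6.47°  ✓
  (4,5): δ = 85.90°  ·
  (4,6): δ = 45.29°  ✓
  (5,6): δ = 139.40°  ·
antipodal pairs: 10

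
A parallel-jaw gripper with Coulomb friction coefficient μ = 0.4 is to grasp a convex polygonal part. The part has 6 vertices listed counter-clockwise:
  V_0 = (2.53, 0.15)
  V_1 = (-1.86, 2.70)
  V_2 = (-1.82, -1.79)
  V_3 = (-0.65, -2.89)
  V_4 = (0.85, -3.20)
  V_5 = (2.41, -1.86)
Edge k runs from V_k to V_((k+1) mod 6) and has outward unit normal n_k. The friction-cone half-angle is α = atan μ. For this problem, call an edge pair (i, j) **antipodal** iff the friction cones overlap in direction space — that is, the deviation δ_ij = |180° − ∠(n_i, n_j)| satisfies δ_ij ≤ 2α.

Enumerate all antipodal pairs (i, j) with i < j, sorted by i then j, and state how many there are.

α = atan 0.4 = 21.80°;  2α = 43.60°
n_0 = (+0.5023, +0.8647)
n_1 = (-1.0000, -0.0089)
n_2 = (-0.6850, -0.7286)
n_3 = (-0.2024, -0.9793)
n_4 = (+0.6516, -0.7586)
n_5 = (+0.9982, -0.0596)
  (0,1): δ = 59.34°  ·
  (0,2): δ = 13.08°  ✓
  (0,3): δ = 18.47°  ✓
  (0,4): δ = 70.81°  ·
  (0,5): δ = 116.73°  ·
  (1,2): δ = 133.74°  ·
  (1,3): δ = 102.19°  ·
  (1,4): δ = 49.85°  ·
  (1,5): δ = 3.93°  ✓
  (2,3): δ = 148.44°  ·
  (2,4): δ = 96.10°  ·
  (2,5): δ = 50.18°  ·
  (3,4): δ = 127.66°  ·
  (3,5): δ = 81.74°  ·
  (4,5): δ = 134.08°  ·
antipodal pairs: 3

count = 3; pairs: (0,2), (0,3), (1,5)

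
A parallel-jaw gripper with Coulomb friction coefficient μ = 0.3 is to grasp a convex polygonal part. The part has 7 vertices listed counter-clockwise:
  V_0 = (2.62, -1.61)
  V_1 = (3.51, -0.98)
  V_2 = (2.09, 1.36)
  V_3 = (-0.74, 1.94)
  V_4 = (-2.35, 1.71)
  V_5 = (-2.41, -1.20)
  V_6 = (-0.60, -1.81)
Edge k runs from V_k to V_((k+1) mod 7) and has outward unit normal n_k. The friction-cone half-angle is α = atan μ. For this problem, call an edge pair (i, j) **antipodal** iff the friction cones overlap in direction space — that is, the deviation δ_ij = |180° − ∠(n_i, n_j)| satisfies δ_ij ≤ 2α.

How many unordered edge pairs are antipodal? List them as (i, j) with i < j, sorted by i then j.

α = atan 0.3 = 16.70°;  2α = 33.40°
n_0 = (+0.5778, -0.8162)
n_1 = (+0.8549, +0.5188)
n_2 = (+0.2008, +0.9796)
n_3 = (-0.1414, +0.9899)
n_4 = (-0.9998, +0.0206)
n_5 = (-0.3194, -0.9476)
n_6 = (+0.0620, -0.9981)
  (0,1): δ = 94.04°  ·
  (0,2): δ = 46.88°  ·
  (0,3): δ = 27.16°  ✓
  (0,4): δ = 53.53°  ·
  (0,5): δ = 126.08°  ·
  (0,6): δ = 148.26°  ·
  (1,2): δ = 132.83°  ·
  (1,3): δ = 113.12°  ·
  (1,4): δ = 32.43°  ✓
  (1,5): δ = 40.12°  ·
  (1,6): δ = 62.30°  ·
  (2,3): δ = 160.29°  ·
  (2,4): δ = 79.60°  ·
  (2,5): δ = 7.04°  ✓
  (2,6): δ = 15.14°  ✓
  (3,4): δ = 99.31°  ·
  (3,5): δ = 26.75°  ✓
  (3,6): δ = 4.58°  ✓
  (4,5): δ = 107.44°  ·
  (4,6): δ = 85.26°  ·
  (5,6): δ = 157.82°  ·
antipodal pairs: 6

count = 6; pairs: (0,3), (1,4), (2,5), (2,6), (3,5), (3,6)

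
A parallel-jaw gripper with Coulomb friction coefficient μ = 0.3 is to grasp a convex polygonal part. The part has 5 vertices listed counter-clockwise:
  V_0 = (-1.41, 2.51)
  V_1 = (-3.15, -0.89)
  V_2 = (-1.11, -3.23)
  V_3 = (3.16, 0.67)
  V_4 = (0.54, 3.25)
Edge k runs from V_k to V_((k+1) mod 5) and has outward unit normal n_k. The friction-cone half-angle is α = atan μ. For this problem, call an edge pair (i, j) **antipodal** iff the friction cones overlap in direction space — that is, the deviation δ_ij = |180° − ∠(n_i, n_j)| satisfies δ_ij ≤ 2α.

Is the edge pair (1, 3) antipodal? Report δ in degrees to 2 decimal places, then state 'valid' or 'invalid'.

α = atan 0.3 = 16.70°;  2α = 33.40°
edge 1: e_1 = (+2.04, -2.34);  n_1 = (-0.7538, -0.6571)
edge 3: e_3 = (-2.62, +2.58);  n_3 = (+0.7016, +0.7125)
∠(n_1, n_3) = 175.64°
δ = |180° − 175.64°| = 4.36°
4.36° ≤ 2α = 33.40°  →  valid

δ = 4.36°, valid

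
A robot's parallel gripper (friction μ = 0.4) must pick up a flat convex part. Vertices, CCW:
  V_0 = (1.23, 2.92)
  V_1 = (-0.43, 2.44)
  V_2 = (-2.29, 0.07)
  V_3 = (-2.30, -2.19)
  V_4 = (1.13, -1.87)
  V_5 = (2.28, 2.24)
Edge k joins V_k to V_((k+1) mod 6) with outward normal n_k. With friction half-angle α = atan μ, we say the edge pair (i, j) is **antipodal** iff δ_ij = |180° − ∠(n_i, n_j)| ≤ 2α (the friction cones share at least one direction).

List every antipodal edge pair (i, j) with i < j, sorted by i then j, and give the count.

α = atan 0.4 = 21.80°;  2α = 43.60°
n_0 = (-0.2778, +0.9606)
n_1 = (-0.7867, +0.6174)
n_2 = (-1.0000, +0.0044)
n_3 = (+0.0929, -0.9957)
n_4 = (+0.9630, -0.2695)
n_5 = (+0.5436, +0.8394)
  (0,1): δ = 144.25°  ·
  (0,2): δ = 106.38°  ·
  (0,3): δ = 10.80°  ✓
  (0,4): δ = 58.24°  ·
  (0,5): δ = 130.94°  ·
  (1,2): δ = 142.13°  ·
  (1,3): δ = 46.54°  ·
  (1,4): δ = 22.49°  ✓
  (1,5): δ = 95.20°  ·
  (2,3): δ = 84.42°  ·
  (2,4): δ = 15.38°  ✓
  (2,5): δ = 57.33°  ·
  (3,4): δ = 110.96°  ·
  (3,5): δ = 38.26°  ✓
  (4,5): δ = 107.30°  ·
antipodal pairs: 4

count = 4; pairs: (0,3), (1,4), (2,4), (3,5)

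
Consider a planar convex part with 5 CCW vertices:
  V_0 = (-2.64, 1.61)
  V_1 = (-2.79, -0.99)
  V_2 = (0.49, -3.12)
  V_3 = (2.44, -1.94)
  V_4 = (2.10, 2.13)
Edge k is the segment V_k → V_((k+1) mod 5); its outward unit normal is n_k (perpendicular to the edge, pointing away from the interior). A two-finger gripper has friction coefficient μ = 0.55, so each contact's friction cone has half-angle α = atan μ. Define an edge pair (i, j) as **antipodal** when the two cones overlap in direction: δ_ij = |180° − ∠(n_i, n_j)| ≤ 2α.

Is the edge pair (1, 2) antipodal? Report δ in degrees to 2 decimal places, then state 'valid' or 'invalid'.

δ = 115.82°, invalid

α = atan 0.55 = 28.81°;  2α = 57.62°
edge 1: e_1 = (+3.28, -2.13);  n_1 = (-0.5446, -0.8387)
edge 2: e_2 = (+1.95, +1.18);  n_2 = (+0.5177, -0.8556)
∠(n_1, n_2) = 64.18°
δ = |180° − 64.18°| = 115.82°
115.82° > 2α = 57.62°  →  invalid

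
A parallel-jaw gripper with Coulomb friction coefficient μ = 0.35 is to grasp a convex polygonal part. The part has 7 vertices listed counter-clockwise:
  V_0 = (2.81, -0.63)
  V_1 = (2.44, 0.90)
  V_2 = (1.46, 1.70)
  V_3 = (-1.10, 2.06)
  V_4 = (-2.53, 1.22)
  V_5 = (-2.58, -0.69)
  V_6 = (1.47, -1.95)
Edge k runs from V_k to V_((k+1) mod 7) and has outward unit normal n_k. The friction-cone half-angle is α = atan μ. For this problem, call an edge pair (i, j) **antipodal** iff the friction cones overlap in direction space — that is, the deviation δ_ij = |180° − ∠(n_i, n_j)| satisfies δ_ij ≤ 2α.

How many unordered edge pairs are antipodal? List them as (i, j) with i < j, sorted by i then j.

count = 4; pairs: (0,4), (1,5), (2,5), (3,6)

α = atan 0.35 = 19.29°;  2α = 38.58°
n_0 = (+0.9720, +0.2351)
n_1 = (+0.6324, +0.7747)
n_2 = (+0.1393, +0.9903)
n_3 = (-0.5065, +0.8622)
n_4 = (-0.9997, +0.0262)
n_5 = (-0.2971, -0.9549)
n_6 = (+0.7018, -0.7124)
  (0,1): δ = 142.82°  ·
  (0,2): δ = 111.60°  ·
  (0,3): δ = 73.16°  ·
  (0,4): δ = 15.09°  ✓
  (0,5): δ = 59.12°  ·
  (0,6): δ = 120.97°  ·
  (1,2): δ = 148.78°  ·
  (1,3): δ = 110.34°  ·
  (1,4): δ = 52.27°  ·
  (1,5): δ = 21.94°  ✓
  (1,6): δ = 83.79°  ·
  (2,3): δ = 141.56°  ·
  (2,4): δ = 83.49°  ·
  (2,5): δ = 9.28°  ✓
  (2,6): δ = 52.57°  ·
  (3,4): δ = 121.93°  ·
  (3,5): δ = 47.71°  ·
  (3,6): δ = 14.14°  ✓
  (4,5): δ = 105.78°  ·
  (4,6): δ = 43.93°  ·
  (5,6): δ = 118.15°  ·
antipodal pairs: 4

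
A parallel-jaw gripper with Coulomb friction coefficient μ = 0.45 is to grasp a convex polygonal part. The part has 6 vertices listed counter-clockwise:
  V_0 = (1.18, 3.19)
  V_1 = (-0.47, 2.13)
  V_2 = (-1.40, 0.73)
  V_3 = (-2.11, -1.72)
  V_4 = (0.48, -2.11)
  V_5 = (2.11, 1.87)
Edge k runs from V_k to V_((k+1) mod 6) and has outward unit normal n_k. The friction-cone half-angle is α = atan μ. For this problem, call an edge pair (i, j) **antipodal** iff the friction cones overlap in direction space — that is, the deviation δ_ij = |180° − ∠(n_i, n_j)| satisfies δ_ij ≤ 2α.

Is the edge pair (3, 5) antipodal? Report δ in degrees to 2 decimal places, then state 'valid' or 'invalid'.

δ = 46.27°, valid

α = atan 0.45 = 24.23°;  2α = 48.46°
edge 3: e_3 = (+2.59, -0.39);  n_3 = (-0.1489, -0.9889)
edge 5: e_5 = (-0.93, +1.32);  n_5 = (+0.8175, +0.5760)
∠(n_3, n_5) = 133.73°
δ = |180° − 133.73°| = 46.27°
46.27° ≤ 2α = 48.46°  →  valid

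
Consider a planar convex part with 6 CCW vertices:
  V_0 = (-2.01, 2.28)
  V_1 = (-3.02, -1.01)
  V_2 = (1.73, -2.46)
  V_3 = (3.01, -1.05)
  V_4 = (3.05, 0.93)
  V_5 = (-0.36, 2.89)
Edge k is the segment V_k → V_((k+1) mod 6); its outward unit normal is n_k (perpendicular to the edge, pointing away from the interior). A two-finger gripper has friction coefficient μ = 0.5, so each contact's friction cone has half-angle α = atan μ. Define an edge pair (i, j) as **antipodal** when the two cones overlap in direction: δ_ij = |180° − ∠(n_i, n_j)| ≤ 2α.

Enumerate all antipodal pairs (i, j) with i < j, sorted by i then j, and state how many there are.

count = 5; pairs: (0,2), (0,3), (1,4), (1,5), (2,5)

α = atan 0.5 = 26.57°;  2α = 53.13°
n_0 = (-0.9560, +0.2935)
n_1 = (-0.2920, -0.9564)
n_2 = (+0.7404, -0.6721)
n_3 = (+0.9998, -0.0202)
n_4 = (+0.4983, +0.8670)
n_5 = (-0.3468, +0.9380)
  (0,1): δ = 89.91°  ·
  (0,2): δ = 25.17°  ✓
  (0,3): δ = 15.91°  ✓
  (0,4): δ = 77.18°  ·
  (0,5): δ = 127.36°  ·
  (1,2): δ = 115.26°  ·
  (1,3): δ = 74.18°  ·
  (1,4): δ = 12.91°  ✓
  (1,5): δ = 37.26°  ✓
  (2,3): δ = 138.92°  ·
  (2,4): δ = 77.66°  ·
  (2,5): δ = 27.48°  ✓
  (3,4): δ = 118.73°  ·
  (3,5): δ = 68.55°  ·
  (4,5): δ = 129.82°  ·
antipodal pairs: 5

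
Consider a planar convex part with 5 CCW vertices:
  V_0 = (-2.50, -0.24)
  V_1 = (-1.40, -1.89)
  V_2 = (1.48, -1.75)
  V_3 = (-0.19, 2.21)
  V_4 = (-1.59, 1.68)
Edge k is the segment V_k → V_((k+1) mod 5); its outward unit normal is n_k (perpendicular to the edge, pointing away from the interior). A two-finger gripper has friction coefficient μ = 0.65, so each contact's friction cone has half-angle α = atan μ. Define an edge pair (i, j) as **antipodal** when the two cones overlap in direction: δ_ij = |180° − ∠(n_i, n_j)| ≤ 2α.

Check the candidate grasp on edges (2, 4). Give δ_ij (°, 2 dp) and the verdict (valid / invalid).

δ = 48.22°, valid

α = atan 0.65 = 33.02°;  2α = 66.05°
edge 2: e_2 = (-1.67, +3.96);  n_2 = (+0.9214, +0.3886)
edge 4: e_4 = (-0.91, -1.92);  n_4 = (-0.9036, +0.4283)
∠(n_2, n_4) = 131.78°
δ = |180° − 131.78°| = 48.22°
48.22° ≤ 2α = 66.05°  →  valid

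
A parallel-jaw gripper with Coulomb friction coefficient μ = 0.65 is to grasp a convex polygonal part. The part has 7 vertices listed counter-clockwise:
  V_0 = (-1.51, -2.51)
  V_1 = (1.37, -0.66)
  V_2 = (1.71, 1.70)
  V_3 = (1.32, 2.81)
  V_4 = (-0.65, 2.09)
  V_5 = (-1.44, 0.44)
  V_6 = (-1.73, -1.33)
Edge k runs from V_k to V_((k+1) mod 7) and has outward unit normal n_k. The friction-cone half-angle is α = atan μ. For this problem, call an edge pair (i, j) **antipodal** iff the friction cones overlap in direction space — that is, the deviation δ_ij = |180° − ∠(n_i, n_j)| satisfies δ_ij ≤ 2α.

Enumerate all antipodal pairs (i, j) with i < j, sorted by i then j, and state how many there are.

count = 10; pairs: (0,3), (0,4), (0,5), (1,3), (1,4), (1,5), (1,6), (2,4), (2,5), (2,6)

α = atan 0.65 = 33.02°;  2α = 66.05°
n_0 = (+0.5405, -0.8414)
n_1 = (+0.9898, -0.1426)
n_2 = (+0.9435, +0.3315)
n_3 = (-0.3433, +0.9392)
n_4 = (-0.9019, +0.4318)
n_5 = (-0.9868, +0.1617)
n_6 = (-0.9831, -0.1833)
  (0,1): δ = 130.91°  ·
  (0,2): δ = 103.36°  ·
  (0,3): δ = 12.64°  ✓
  (0,4): δ = 31.70°  ✓
  (0,5): δ = 47.98°  ✓
  (0,6): δ = 67.85°  ·
  (1,2): δ = 152.44°  ·
  (1,3): δ = 61.73°  ✓
  (1,4): δ = 17.39°  ✓
  (1,5): δ = 1.11°  ✓
  (1,6): δ = 18.76°  ✓
  (2,3): δ = 89.28°  ·
  (2,4): δ = 44.94°  ✓
  (2,5): δ = 28.66°  ✓
  (2,6): δ = 8.80°  ✓
  (3,4): δ = 135.66°  ·
  (3,5): δ = 119.38°  ·
  (3,6): δ = 99.52°  ·
  (4,5): δ = 163.72°  ·
  (4,6): δ = 143.85°  ·
  (5,6): δ = 160.13°  ·
antipodal pairs: 10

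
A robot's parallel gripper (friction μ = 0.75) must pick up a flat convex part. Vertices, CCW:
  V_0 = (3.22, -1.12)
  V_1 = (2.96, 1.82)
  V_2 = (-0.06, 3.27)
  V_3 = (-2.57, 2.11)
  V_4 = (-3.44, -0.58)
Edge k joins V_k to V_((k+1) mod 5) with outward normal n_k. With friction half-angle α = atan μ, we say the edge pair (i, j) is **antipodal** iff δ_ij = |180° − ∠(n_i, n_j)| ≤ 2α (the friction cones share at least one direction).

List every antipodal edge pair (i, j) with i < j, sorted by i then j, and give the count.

count = 4; pairs: (0,2), (0,3), (1,4), (2,4)

α = atan 0.75 = 36.87°;  2α = 73.74°
n_0 = (+0.9961, +0.0881)
n_1 = (+0.4328, +0.9015)
n_2 = (-0.4195, +0.9077)
n_3 = (-0.9515, +0.3077)
n_4 = (-0.0808, -0.9967)
  (0,1): δ = 120.70°  ·
  (0,2): δ = 70.25°  ✓
  (0,3): δ = 22.98°  ✓
  (0,4): δ = 80.31°  ·
  (1,2): δ = 129.55°  ·
  (1,3): δ = 82.28°  ·
  (1,4): δ = 21.01°  ✓
  (2,3): δ = 132.73°  ·
  (2,4): δ = 29.44°  ✓
  (3,4): δ = 76.71°  ·
antipodal pairs: 4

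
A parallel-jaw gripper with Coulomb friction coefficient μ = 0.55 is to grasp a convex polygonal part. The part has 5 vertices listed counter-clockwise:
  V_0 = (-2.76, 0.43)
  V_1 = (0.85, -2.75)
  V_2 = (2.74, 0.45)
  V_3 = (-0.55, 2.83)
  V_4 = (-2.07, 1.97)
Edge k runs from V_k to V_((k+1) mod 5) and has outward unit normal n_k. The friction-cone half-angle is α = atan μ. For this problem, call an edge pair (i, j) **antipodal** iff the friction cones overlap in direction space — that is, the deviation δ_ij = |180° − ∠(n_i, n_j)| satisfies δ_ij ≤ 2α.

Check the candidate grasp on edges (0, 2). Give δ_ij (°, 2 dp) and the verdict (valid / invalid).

δ = 5.49°, valid

α = atan 0.55 = 28.81°;  2α = 57.62°
edge 0: e_0 = (+3.61, -3.18);  n_0 = (-0.6610, -0.7504)
edge 2: e_2 = (-3.29, +2.38);  n_2 = (+0.5861, +0.8102)
∠(n_0, n_2) = 174.51°
δ = |180° − 174.51°| = 5.49°
5.49° ≤ 2α = 57.62°  →  valid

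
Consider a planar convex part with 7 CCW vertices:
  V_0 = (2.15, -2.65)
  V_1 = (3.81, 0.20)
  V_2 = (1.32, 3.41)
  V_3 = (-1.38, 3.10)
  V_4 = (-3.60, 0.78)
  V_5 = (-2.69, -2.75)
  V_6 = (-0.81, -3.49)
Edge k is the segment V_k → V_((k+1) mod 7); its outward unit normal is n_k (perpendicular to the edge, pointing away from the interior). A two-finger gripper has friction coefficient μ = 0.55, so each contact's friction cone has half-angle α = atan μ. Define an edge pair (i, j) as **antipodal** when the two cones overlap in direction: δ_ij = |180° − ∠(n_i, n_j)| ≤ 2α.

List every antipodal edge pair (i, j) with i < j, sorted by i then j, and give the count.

count = 8; pairs: (0,2), (0,3), (0,4), (1,4), (1,5), (2,5), (2,6), (3,6)

α = atan 0.55 = 28.81°;  2α = 57.62°
n_0 = (+0.8641, -0.5033)
n_1 = (+0.7901, +0.6129)
n_2 = (-0.1141, +0.9935)
n_3 = (-0.7225, +0.6914)
n_4 = (-0.9683, -0.2496)
n_5 = (-0.3663, -0.9305)
n_6 = (+0.2730, -0.9620)
  (0,1): δ = 111.98°  ·
  (0,2): δ = 53.23°  ✓
  (0,3): δ = 13.52°  ✓
  (0,4): δ = 44.67°  ✓
  (0,5): δ = 98.73°  ·
  (0,6): δ = 136.06°  ·
  (1,2): δ = 121.25°  ·
  (1,3): δ = 81.54°  ·
  (1,4): δ = 23.35°  ✓
  (1,5): δ = 30.71°  ✓
  (1,6): δ = 68.04°  ·
  (2,3): δ = 140.29°  ·
  (2,4): δ = 82.09°  ·
  (2,5): δ = 28.04°  ✓
  (2,6): δ = 9.29°  ✓
  (3,4): δ = 121.81°  ·
  (3,5): δ = 67.75°  ·
  (3,6): δ = 30.42°  ✓
  (4,5): δ = 125.94°  ·
  (4,6): δ = 88.61°  ·
  (5,6): δ = 142.67°  ·
antipodal pairs: 8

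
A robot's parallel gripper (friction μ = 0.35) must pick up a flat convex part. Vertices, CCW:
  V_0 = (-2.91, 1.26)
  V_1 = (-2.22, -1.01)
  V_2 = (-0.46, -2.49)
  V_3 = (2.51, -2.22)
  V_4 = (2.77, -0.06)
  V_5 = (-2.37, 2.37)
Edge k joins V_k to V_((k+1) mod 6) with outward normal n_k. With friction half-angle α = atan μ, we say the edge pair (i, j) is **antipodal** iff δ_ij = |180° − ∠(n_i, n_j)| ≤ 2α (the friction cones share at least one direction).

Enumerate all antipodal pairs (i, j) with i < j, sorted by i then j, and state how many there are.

α = atan 0.35 = 19.29°;  2α = 38.58°
n_0 = (-0.9568, -0.2908)
n_1 = (-0.6436, -0.7654)
n_2 = (+0.0905, -0.9959)
n_3 = (+0.9928, -0.1195)
n_4 = (+0.4274, +0.9041)
n_5 = (-0.8992, +0.4375)
  (0,1): δ = 146.97°  ·
  (0,2): δ = 101.71°  ·
  (0,3): δ = 23.77°  ✓
  (0,4): δ = 47.79°  ·
  (0,5): δ = 137.15°  ·
  (1,2): δ = 134.74°  ·
  (1,3): δ = 56.80°  ·
  (1,4): δ = 14.76°  ✓
  (1,5): δ = 104.12°  ·
  (2,3): δ = 102.06°  ·
  (2,4): δ = 30.50°  ✓
  (2,5): δ = 58.86°  ·
  (3,4): δ = 108.44°  ·
  (3,5): δ = 19.08°  ✓
  (4,5): δ = 90.64°  ·
antipodal pairs: 4

count = 4; pairs: (0,3), (1,4), (2,4), (3,5)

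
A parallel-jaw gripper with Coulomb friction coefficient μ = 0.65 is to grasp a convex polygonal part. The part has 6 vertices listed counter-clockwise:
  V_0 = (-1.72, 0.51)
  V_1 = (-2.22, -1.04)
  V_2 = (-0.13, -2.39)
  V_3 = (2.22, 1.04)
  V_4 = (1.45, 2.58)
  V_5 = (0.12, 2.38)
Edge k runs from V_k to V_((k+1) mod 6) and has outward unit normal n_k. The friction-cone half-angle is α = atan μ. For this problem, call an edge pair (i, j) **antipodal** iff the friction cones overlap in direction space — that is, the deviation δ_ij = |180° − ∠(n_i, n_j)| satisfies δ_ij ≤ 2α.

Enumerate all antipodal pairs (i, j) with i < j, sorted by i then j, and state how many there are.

α = atan 0.65 = 33.02°;  2α = 66.05°
n_0 = (-0.9517, +0.3070)
n_1 = (-0.5426, -0.8400)
n_2 = (+0.8250, -0.5652)
n_3 = (+0.8944, +0.4472)
n_4 = (-0.1487, +0.9889)
n_5 = (-0.7128, +0.7014)
  (0,1): δ = 104.98°  ·
  (0,2): δ = 16.54°  ✓
  (0,3): δ = 44.44°  ✓
  (0,4): δ = 116.43°  ·
  (0,5): δ = 153.34°  ·
  (1,2): δ = 91.56°  ·
  (1,3): δ = 30.58°  ✓
  (1,4): δ = 41.41°  ✓
  (1,5): δ = 78.32°  ·
  (2,3): δ = 119.02°  ·
  (2,4): δ = 47.03°  ✓
  (2,5): δ = 10.12°  ✓
  (3,4): δ = 108.01°  ·
  (3,5): δ = 71.10°  ·
  (4,5): δ = 143.09°  ·
antipodal pairs: 6

count = 6; pairs: (0,2), (0,3), (1,3), (1,4), (2,4), (2,5)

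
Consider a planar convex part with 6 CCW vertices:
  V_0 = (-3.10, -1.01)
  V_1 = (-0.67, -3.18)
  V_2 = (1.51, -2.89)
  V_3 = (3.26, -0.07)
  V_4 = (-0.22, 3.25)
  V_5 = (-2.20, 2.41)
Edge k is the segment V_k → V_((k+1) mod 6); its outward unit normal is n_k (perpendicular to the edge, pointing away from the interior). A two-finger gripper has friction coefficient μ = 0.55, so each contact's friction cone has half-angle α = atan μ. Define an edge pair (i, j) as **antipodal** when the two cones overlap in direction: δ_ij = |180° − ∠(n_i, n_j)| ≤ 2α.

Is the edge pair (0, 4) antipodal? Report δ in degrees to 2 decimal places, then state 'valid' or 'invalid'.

δ = 64.75°, invalid

α = atan 0.55 = 28.81°;  2α = 57.62°
edge 0: e_0 = (+2.43, -2.17);  n_0 = (-0.6661, -0.7459)
edge 4: e_4 = (-1.98, -0.84);  n_4 = (-0.3905, +0.9206)
∠(n_0, n_4) = 115.25°
δ = |180° − 115.25°| = 64.75°
64.75° > 2α = 57.62°  →  invalid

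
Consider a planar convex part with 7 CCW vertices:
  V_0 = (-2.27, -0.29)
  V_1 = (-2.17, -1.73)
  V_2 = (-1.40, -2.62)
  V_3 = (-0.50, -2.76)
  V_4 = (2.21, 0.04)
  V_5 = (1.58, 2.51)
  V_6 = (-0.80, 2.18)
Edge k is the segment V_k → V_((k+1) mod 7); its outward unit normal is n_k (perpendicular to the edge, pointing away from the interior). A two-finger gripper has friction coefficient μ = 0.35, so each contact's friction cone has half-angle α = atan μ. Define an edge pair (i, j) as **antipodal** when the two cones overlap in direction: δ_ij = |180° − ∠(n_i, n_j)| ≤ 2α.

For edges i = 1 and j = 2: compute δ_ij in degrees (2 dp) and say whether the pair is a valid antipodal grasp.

α = atan 0.35 = 19.29°;  2α = 38.58°
edge 1: e_1 = (+0.77, -0.89);  n_1 = (-0.7562, -0.6543)
edge 2: e_2 = (+0.90, -0.14);  n_2 = (-0.1537, -0.9881)
∠(n_1, n_2) = 40.29°
δ = |180° − 40.29°| = 139.71°
139.71° > 2α = 38.58°  →  invalid

δ = 139.71°, invalid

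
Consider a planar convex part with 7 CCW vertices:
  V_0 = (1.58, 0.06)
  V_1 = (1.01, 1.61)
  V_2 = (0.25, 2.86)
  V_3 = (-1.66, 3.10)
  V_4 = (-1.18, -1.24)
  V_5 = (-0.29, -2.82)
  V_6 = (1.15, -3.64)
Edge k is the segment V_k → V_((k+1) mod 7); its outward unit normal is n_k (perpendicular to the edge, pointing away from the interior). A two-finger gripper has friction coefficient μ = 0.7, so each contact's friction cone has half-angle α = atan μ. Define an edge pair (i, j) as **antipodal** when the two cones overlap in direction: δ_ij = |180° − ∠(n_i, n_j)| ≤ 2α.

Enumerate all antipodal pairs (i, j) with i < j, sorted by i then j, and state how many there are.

α = atan 0.7 = 34.99°;  2α = 69.98°
n_0 = (+0.9385, +0.3451)
n_1 = (+0.8545, +0.5195)
n_2 = (+0.1247, +0.9922)
n_3 = (-0.9939, -0.1099)
n_4 = (-0.8713, -0.4908)
n_5 = (-0.4948, -0.8690)
n_6 = (+0.9933, -0.1154)
  (0,1): δ = 168.89°  ·
  (0,2): δ = 117.35°  ·
  (0,3): δ = 13.88°  ✓
  (0,4): δ = 9.20°  ✓
  (0,5): δ = 40.15°  ✓
  (0,6): δ = 153.18°  ·
  (1,2): δ = 128.46°  ·
  (1,3): δ = 24.99°  ✓
  (1,4): δ = 1.91°  ✓
  (1,5): δ = 29.04°  ✓
  (1,6): δ = 142.07°  ·
  (2,3): δ = 76.53°  ·
  (2,4): δ = 53.45°  ✓
  (2,5): δ = 22.50°  ✓
  (2,6): δ = 90.53°  ·
  (3,4): δ = 156.92°  ·
  (3,5): δ = 125.97°  ·
  (3,6): δ = 12.94°  ✓
  (4,5): δ = 149.05°  ·
  (4,6): δ = 36.02°  ✓
  (5,6): δ = 66.97°  ✓
antipodal pairs: 11

count = 11; pairs: (0,3), (0,4), (0,5), (1,3), (1,4), (1,5), (2,4), (2,5), (3,6), (4,6), (5,6)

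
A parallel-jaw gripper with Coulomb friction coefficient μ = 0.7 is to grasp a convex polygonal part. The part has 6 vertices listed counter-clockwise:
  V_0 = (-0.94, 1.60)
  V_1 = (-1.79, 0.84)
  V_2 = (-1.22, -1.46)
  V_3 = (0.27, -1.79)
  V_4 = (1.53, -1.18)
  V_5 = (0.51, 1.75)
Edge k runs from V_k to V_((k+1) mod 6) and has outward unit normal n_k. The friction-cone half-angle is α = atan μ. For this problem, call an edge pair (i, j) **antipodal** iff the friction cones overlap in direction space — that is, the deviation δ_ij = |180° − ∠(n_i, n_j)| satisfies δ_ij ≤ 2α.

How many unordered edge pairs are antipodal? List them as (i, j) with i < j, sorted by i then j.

count = 7; pairs: (0,2), (0,3), (0,4), (1,4), (2,4), (2,5), (3,5)

α = atan 0.7 = 34.99°;  2α = 69.98°
n_0 = (-0.6665, +0.7455)
n_1 = (-0.9706, -0.2405)
n_2 = (-0.2162, -0.9763)
n_3 = (+0.4357, -0.9001)
n_4 = (+0.9444, +0.3288)
n_5 = (-0.1029, +0.9947)
  (0,1): δ = 117.88°  ·
  (0,2): δ = 54.29°  ✓
  (0,3): δ = 15.97°  ✓
  (0,4): δ = 67.39°  ✓
  (0,5): δ = 144.11°  ·
  (1,2): δ = 116.41°  ·
  (1,3): δ = 78.09°  ·
  (1,4): δ = 5.28°  ✓
  (1,5): δ = 81.99°  ·
  (2,3): δ = 141.68°  ·
  (2,4): δ = 58.32°  ✓
  (2,5): δ = 18.39°  ✓
  (3,4): δ = 96.64°  ·
  (3,5): δ = 19.93°  ✓
  (4,5): δ = 103.29°  ·
antipodal pairs: 7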